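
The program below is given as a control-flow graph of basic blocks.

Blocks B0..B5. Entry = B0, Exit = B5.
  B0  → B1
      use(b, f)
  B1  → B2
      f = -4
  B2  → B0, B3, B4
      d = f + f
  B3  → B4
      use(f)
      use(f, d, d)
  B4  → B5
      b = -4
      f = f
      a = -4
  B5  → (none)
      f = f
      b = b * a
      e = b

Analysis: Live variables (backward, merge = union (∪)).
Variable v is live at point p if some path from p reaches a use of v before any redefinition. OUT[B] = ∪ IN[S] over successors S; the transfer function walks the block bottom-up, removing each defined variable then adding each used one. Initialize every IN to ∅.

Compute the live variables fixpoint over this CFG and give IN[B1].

Answer: {b}

Derivation:
Fixpoint table:
  B0:  IN={b, f}  OUT={b}
  B1:  IN={b}  OUT={b, f}
  B2:  IN={b, f}  OUT={b, d, f}
  B3:  IN={d, f}  OUT={f}
  B4:  IN={f}  OUT={a, b, f}
  B5:  IN={a, b, f}  OUT={}

Merge at B1: OUT[B1] = IN[B2] = {b, f}
Applying B1's transfer function to that OUT value gives IN[B1] (row B1 above).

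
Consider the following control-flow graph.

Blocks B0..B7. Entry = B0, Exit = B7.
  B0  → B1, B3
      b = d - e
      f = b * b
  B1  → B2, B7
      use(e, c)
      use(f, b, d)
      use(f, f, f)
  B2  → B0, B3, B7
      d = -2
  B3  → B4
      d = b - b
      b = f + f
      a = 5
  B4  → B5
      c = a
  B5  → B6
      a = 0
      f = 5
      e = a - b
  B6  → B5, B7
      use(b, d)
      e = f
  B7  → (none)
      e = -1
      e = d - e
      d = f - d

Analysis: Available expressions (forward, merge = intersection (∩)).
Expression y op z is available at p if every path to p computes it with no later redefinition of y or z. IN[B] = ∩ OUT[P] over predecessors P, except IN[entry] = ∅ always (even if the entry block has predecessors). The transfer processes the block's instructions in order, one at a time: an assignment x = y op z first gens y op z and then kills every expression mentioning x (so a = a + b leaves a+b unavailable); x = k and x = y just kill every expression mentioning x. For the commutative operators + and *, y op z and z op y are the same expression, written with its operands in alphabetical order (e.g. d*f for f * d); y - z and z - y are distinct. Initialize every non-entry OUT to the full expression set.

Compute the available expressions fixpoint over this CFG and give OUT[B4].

Answer: {f+f}

Trace:
Fixpoint table:
  B0: | IN={} | OUT={b*b, d-e}
  B1: | IN={b*b, d-e} | OUT={b*b, d-e}
  B2: | IN={b*b, d-e} | OUT={b*b}
  B3: | IN={b*b} | OUT={f+f}
  B4: | IN={f+f} | OUT={f+f}
  B5: | IN={} | OUT={a-b}
  B6: | IN={a-b} | OUT={a-b}
  B7: | IN={} | OUT={}

Merge at B4: IN[B4] = OUT[B3] = {f+f}
Applying B4's transfer function to that IN value gives OUT[B4] (row B4 above).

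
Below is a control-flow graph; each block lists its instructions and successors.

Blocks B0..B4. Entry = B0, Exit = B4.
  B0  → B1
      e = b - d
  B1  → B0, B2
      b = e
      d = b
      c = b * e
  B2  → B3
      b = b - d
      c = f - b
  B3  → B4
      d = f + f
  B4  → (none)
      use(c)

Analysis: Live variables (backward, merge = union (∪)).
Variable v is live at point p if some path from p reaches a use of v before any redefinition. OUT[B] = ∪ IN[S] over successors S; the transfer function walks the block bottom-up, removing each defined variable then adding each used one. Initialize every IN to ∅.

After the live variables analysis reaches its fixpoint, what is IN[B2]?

Answer: {b, d, f}

Working:
Fixpoint table:
  B0:  IN={b, d, f}  OUT={e, f}
  B1:  IN={e, f}  OUT={b, d, f}
  B2:  IN={b, d, f}  OUT={c, f}
  B3:  IN={c, f}  OUT={c}
  B4:  IN={c}  OUT={}

Merge at B2: OUT[B2] = IN[B3] = {c, f}
Applying B2's transfer function to that OUT value gives IN[B2] (row B2 above).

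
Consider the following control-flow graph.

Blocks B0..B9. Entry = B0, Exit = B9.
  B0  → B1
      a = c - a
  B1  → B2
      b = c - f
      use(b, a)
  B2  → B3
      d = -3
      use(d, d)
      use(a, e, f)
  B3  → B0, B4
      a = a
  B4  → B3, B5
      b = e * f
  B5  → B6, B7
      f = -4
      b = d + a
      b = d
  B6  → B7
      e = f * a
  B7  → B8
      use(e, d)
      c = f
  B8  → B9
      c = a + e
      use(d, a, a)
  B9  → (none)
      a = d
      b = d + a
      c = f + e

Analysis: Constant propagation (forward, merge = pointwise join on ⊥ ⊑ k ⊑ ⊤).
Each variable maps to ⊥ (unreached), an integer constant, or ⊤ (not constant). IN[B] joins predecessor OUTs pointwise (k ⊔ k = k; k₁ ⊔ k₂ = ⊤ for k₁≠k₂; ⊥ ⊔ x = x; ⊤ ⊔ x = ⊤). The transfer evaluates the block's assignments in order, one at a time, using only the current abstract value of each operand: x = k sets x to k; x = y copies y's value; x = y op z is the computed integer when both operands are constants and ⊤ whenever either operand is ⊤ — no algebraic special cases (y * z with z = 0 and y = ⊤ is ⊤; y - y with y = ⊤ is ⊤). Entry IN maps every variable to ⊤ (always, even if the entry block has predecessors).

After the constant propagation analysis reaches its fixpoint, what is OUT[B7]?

Per-block solution:
  B0:   IN=(all ⊤)   OUT=(all ⊤)
  B1:   IN=(all ⊤)   OUT=(all ⊤)
  B2:   IN=(all ⊤)   OUT={d:-3; rest ⊤}
  B3:   IN={d:-3; rest ⊤}   OUT={d:-3; rest ⊤}
  B4:   IN={d:-3; rest ⊤}   OUT={d:-3; rest ⊤}
  B5:   IN={d:-3; rest ⊤}   OUT={b:-3, d:-3, f:-4; rest ⊤}
  B6:   IN={b:-3, d:-3, f:-4; rest ⊤}   OUT={b:-3, d:-3, f:-4; rest ⊤}
  B7:   IN={b:-3, d:-3, f:-4; rest ⊤}   OUT={b:-3, c:-4, d:-3, f:-4; rest ⊤}
  B8:   IN={b:-3, c:-4, d:-3, f:-4; rest ⊤}   OUT={b:-3, d:-3, f:-4; rest ⊤}
  B9:   IN={b:-3, d:-3, f:-4; rest ⊤}   OUT={a:-3, b:-6, d:-3, f:-4; rest ⊤}

Merge at B7: IN[B7] = OUT[B5] ⊔ OUT[B6] = {a: ⊤, b: -3, c: ⊤, d: -3, e: ⊤, f: -4}
Applying B7's transfer function to that IN value gives OUT[B7] (row B7 above).

Answer: {a: ⊤, b: -3, c: -4, d: -3, e: ⊤, f: -4}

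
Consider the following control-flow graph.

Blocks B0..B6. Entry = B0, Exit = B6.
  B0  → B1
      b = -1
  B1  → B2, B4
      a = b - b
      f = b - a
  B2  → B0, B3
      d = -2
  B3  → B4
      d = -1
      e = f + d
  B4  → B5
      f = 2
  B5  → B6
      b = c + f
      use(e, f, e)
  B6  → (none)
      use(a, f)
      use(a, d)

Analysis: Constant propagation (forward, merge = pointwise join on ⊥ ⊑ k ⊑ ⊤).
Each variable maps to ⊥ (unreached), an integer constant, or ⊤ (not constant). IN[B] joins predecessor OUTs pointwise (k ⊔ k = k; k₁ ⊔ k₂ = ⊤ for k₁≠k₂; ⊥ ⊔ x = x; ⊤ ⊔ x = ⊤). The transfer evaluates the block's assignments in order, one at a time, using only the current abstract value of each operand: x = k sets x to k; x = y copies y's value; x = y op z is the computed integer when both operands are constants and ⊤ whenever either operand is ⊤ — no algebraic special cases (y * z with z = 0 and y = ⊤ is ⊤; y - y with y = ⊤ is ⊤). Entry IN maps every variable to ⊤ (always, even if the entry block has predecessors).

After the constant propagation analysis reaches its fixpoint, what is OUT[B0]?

Converged values:
  B0:  IN=(all ⊤)  OUT={b:-1; rest ⊤}
  B1:  IN={b:-1; rest ⊤}  OUT={a:0, b:-1, f:-1; rest ⊤}
  B2:  IN={a:0, b:-1, f:-1; rest ⊤}  OUT={a:0, b:-1, d:-2, f:-1; rest ⊤}
  B3:  IN={a:0, b:-1, d:-2, f:-1; rest ⊤}  OUT={a:0, b:-1, d:-1, e:-2, f:-1; rest ⊤}
  B4:  IN={a:0, b:-1, f:-1; rest ⊤}  OUT={a:0, b:-1, f:2; rest ⊤}
  B5:  IN={a:0, b:-1, f:2; rest ⊤}  OUT={a:0, f:2; rest ⊤}
  B6:  IN={a:0, f:2; rest ⊤}  OUT={a:0, f:2; rest ⊤}

Merge at B0 (entry node, so the boundary value (all ⊤) is joined with the incoming edge(s)): IN[B0] = (all ⊤) ⊔ OUT[B2] = {a: ⊤, b: ⊤, c: ⊤, d: ⊤, e: ⊤, f: ⊤}
Applying B0's transfer function to that IN value gives OUT[B0] (row B0 above).

Answer: {a: ⊤, b: -1, c: ⊤, d: ⊤, e: ⊤, f: ⊤}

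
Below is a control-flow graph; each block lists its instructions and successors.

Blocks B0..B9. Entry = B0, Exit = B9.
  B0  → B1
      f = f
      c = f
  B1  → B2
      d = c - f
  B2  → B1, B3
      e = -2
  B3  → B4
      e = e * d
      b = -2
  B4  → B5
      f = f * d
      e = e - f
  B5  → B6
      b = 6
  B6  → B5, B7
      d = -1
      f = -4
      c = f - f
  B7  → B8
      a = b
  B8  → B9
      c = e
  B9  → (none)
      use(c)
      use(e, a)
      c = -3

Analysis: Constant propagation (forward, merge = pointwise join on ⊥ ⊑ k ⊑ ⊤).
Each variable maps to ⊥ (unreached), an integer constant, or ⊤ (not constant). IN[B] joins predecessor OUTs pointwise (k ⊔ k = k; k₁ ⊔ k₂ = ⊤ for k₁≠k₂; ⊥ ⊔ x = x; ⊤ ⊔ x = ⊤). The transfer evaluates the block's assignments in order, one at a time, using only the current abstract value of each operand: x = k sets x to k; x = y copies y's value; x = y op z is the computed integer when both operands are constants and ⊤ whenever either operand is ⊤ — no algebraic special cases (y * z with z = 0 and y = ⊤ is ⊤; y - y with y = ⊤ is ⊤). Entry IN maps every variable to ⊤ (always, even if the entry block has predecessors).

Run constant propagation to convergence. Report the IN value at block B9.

Fixpoint table:
  B0:  IN=(all ⊤)  OUT=(all ⊤)
  B1:  IN=(all ⊤)  OUT=(all ⊤)
  B2:  IN=(all ⊤)  OUT={e:-2; rest ⊤}
  B3:  IN={e:-2; rest ⊤}  OUT={b:-2; rest ⊤}
  B4:  IN={b:-2; rest ⊤}  OUT={b:-2; rest ⊤}
  B5:  IN=(all ⊤)  OUT={b:6; rest ⊤}
  B6:  IN={b:6; rest ⊤}  OUT={b:6, c:0, d:-1, f:-4; rest ⊤}
  B7:  IN={b:6, c:0, d:-1, f:-4; rest ⊤}  OUT={a:6, b:6, c:0, d:-1, f:-4; rest ⊤}
  B8:  IN={a:6, b:6, c:0, d:-1, f:-4; rest ⊤}  OUT={a:6, b:6, d:-1, f:-4; rest ⊤}
  B9:  IN={a:6, b:6, d:-1, f:-4; rest ⊤}  OUT={a:6, b:6, c:-3, d:-1, f:-4; rest ⊤}

Merge at B9: IN[B9] = OUT[B8] = {a: 6, b: 6, c: ⊤, d: -1, e: ⊤, f: -4}

Answer: {a: 6, b: 6, c: ⊤, d: -1, e: ⊤, f: -4}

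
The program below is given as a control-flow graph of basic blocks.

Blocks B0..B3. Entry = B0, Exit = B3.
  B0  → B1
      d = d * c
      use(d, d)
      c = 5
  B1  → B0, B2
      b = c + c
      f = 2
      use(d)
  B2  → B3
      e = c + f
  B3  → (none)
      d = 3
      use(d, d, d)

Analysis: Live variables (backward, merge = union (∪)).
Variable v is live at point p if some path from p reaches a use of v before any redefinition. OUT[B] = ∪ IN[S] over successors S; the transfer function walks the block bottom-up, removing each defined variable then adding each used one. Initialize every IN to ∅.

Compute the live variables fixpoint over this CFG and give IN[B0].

Per-block solution:
  B0:  IN={c, d}  OUT={c, d}
  B1:  IN={c, d}  OUT={c, d, f}
  B2:  IN={c, f}  OUT={}
  B3:  IN={}  OUT={}

Merge at B0: OUT[B0] = IN[B1] = {c, d}
Applying B0's transfer function to that OUT value gives IN[B0] (row B0 above).

Answer: {c, d}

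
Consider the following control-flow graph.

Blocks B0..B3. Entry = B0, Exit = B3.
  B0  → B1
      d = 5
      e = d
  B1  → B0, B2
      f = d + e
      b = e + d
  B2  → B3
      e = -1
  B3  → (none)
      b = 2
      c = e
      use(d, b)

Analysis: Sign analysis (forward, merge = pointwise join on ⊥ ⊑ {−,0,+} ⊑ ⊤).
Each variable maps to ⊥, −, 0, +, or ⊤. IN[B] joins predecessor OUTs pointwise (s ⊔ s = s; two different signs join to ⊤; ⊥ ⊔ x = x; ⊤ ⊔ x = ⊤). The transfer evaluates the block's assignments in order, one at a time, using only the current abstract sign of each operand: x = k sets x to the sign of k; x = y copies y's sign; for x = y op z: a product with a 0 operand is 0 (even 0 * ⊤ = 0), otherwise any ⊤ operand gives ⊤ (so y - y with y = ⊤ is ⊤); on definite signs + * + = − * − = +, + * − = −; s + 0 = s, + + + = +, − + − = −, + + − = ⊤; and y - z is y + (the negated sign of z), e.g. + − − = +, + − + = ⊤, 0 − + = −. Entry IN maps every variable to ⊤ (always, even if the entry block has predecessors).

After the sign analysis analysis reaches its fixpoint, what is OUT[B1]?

Per-block solution:
  B0:  IN=(all ⊤)  OUT={d:+, e:+; rest ⊤}
  B1:  IN={d:+, e:+; rest ⊤}  OUT={b:+, d:+, e:+, f:+; rest ⊤}
  B2:  IN={b:+, d:+, e:+, f:+; rest ⊤}  OUT={b:+, d:+, e:-, f:+; rest ⊤}
  B3:  IN={b:+, d:+, e:-, f:+; rest ⊤}  OUT={b:+, c:-, d:+, e:-, f:+; rest ⊤}

Merge at B1: IN[B1] = OUT[B0] = {a: ⊤, b: ⊤, c: ⊤, d: +, e: +, f: ⊤}
Applying B1's transfer function to that IN value gives OUT[B1] (row B1 above).

Answer: {a: ⊤, b: +, c: ⊤, d: +, e: +, f: +}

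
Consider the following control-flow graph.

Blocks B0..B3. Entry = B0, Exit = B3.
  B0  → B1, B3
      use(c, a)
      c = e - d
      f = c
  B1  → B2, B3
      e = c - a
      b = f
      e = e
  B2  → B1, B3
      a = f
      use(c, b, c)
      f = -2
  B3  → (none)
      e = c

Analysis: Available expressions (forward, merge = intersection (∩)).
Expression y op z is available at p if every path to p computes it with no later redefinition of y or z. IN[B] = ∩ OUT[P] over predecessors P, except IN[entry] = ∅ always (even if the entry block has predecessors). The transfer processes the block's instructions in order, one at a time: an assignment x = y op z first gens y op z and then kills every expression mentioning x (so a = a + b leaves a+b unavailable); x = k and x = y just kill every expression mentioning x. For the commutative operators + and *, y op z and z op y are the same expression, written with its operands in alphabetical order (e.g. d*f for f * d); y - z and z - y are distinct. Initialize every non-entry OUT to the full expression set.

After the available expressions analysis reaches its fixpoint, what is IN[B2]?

Answer: {c-a}

Trace:
Converged values:
  B0:  IN={}  OUT={e-d}
  B1:  IN={}  OUT={c-a}
  B2:  IN={c-a}  OUT={}
  B3:  IN={}  OUT={}

Merge at B2: IN[B2] = OUT[B1] = {c-a}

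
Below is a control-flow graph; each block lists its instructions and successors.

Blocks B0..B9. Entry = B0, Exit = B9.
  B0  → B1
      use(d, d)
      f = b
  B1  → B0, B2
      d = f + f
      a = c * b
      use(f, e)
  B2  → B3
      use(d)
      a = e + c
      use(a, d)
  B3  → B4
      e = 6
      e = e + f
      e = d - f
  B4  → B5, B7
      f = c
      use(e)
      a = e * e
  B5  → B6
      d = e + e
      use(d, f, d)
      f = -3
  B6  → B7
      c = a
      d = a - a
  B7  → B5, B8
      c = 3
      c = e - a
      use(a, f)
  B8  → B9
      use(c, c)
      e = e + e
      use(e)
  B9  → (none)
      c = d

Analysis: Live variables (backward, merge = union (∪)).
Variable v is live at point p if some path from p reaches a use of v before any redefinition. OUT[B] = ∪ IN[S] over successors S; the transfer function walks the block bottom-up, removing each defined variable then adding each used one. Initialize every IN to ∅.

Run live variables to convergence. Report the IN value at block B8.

Fixpoint table:
  B0:  IN={b, c, d, e}  OUT={b, c, e, f}
  B1:  IN={b, c, e, f}  OUT={b, c, d, e, f}
  B2:  IN={c, d, e, f}  OUT={c, d, f}
  B3:  IN={c, d, f}  OUT={c, d, e}
  B4:  IN={c, d, e}  OUT={a, d, e, f}
  B5:  IN={a, e, f}  OUT={a, e, f}
  B6:  IN={a, e, f}  OUT={a, d, e, f}
  B7:  IN={a, d, e, f}  OUT={a, c, d, e, f}
  B8:  IN={c, d, e}  OUT={d}
  B9:  IN={d}  OUT={}

Merge at B8: OUT[B8] = IN[B9] = {d}
Applying B8's transfer function to that OUT value gives IN[B8] (row B8 above).

Answer: {c, d, e}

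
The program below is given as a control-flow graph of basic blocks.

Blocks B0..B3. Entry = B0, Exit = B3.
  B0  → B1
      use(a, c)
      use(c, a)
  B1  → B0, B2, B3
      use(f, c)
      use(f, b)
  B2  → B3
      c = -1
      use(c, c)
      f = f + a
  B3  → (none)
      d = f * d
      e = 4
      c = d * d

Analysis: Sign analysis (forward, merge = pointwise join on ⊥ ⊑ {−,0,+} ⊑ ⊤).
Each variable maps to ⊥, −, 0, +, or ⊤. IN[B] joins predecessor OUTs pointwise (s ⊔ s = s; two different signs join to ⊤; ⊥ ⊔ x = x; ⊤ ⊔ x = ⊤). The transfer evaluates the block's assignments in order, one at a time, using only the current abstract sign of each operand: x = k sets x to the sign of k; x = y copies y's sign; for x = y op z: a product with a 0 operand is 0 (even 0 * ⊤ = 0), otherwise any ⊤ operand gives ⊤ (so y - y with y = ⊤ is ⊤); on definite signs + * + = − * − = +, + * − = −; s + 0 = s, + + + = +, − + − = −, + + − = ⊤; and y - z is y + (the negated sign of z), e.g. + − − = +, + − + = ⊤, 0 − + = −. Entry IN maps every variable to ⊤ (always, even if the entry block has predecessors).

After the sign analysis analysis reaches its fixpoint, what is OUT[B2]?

Answer: {a: ⊤, b: ⊤, c: -, d: ⊤, e: ⊤, f: ⊤}

Working:
Per-block solution:
  B0:   IN=(all ⊤)   OUT=(all ⊤)
  B1:   IN=(all ⊤)   OUT=(all ⊤)
  B2:   IN=(all ⊤)   OUT={c:-; rest ⊤}
  B3:   IN=(all ⊤)   OUT={e:+; rest ⊤}

Merge at B2: IN[B2] = OUT[B1] = {a: ⊤, b: ⊤, c: ⊤, d: ⊤, e: ⊤, f: ⊤}
Applying B2's transfer function to that IN value gives OUT[B2] (row B2 above).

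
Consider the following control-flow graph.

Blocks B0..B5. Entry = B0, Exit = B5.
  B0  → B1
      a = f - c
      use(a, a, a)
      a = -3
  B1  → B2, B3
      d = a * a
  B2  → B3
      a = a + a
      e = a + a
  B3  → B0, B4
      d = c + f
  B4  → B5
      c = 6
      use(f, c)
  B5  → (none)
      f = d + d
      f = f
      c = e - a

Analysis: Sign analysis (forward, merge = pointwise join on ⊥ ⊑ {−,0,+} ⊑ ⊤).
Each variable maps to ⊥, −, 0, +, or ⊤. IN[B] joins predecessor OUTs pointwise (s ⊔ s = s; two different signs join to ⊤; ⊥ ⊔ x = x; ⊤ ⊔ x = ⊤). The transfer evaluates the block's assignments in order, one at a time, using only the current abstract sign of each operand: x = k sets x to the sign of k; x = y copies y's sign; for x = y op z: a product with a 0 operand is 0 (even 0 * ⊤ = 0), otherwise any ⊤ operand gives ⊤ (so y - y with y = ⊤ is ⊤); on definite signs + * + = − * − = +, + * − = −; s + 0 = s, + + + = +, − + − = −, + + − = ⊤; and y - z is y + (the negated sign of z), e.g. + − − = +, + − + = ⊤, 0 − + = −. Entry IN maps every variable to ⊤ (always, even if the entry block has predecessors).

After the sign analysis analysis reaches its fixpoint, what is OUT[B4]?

Answer: {a: -, b: ⊤, c: +, d: ⊤, e: ⊤, f: ⊤}

Trace:
Converged values:
  B0:   IN=(all ⊤)   OUT={a:-; rest ⊤}
  B1:   IN={a:-; rest ⊤}   OUT={a:-, d:+; rest ⊤}
  B2:   IN={a:-, d:+; rest ⊤}   OUT={a:-, d:+, e:-; rest ⊤}
  B3:   IN={a:-, d:+; rest ⊤}   OUT={a:-; rest ⊤}
  B4:   IN={a:-; rest ⊤}   OUT={a:-, c:+; rest ⊤}
  B5:   IN={a:-, c:+; rest ⊤}   OUT={a:-; rest ⊤}

Merge at B4: IN[B4] = OUT[B3] = {a: -, b: ⊤, c: ⊤, d: ⊤, e: ⊤, f: ⊤}
Applying B4's transfer function to that IN value gives OUT[B4] (row B4 above).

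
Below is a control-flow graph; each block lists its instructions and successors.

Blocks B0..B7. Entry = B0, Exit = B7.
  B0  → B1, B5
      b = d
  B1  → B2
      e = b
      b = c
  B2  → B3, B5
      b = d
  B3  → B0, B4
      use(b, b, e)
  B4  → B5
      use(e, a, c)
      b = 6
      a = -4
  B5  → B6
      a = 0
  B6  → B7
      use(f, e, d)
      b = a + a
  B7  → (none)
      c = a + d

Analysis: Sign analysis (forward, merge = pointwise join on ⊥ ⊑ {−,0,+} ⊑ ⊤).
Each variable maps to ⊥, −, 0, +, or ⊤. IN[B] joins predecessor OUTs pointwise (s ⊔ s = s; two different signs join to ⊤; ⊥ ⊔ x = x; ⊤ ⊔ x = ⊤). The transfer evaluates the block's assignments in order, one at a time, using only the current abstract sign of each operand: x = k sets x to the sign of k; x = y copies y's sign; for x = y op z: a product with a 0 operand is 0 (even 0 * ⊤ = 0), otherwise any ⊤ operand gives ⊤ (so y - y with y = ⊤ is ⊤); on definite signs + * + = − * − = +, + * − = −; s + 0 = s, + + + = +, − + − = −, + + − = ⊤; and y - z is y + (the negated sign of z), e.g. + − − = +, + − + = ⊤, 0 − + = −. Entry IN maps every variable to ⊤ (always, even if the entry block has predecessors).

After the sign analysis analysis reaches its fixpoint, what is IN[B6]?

Answer: {a: 0, b: ⊤, c: ⊤, d: ⊤, e: ⊤, f: ⊤}

Trace:
Per-block solution:
  B0:  IN=(all ⊤)  OUT=(all ⊤)
  B1:  IN=(all ⊤)  OUT=(all ⊤)
  B2:  IN=(all ⊤)  OUT=(all ⊤)
  B3:  IN=(all ⊤)  OUT=(all ⊤)
  B4:  IN=(all ⊤)  OUT={a:-, b:+; rest ⊤}
  B5:  IN=(all ⊤)  OUT={a:0; rest ⊤}
  B6:  IN={a:0; rest ⊤}  OUT={a:0, b:0; rest ⊤}
  B7:  IN={a:0, b:0; rest ⊤}  OUT={a:0, b:0; rest ⊤}

Merge at B6: IN[B6] = OUT[B5] = {a: 0, b: ⊤, c: ⊤, d: ⊤, e: ⊤, f: ⊤}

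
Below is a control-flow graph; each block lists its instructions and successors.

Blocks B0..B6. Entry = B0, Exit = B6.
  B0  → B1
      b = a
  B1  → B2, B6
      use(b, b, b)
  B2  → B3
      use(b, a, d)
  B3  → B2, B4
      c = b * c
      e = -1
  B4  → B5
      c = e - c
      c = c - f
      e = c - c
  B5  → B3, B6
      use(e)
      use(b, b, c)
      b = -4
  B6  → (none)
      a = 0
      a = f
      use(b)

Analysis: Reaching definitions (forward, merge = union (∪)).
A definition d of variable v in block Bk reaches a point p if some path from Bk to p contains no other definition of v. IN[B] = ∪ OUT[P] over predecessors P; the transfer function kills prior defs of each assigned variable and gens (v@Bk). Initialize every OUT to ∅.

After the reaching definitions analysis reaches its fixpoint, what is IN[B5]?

Answer: {b@B0, b@B5, c@B4, e@B4}

Working:
Converged values:
  B0: | IN={} | OUT={b@B0}
  B1: | IN={b@B0} | OUT={b@B0}
  B2: | IN={b@B0, b@B5, c@B3, e@B3} | OUT={b@B0, b@B5, c@B3, e@B3}
  B3: | IN={b@B0, b@B5, c@B3, c@B4, e@B3, e@B4} | OUT={b@B0, b@B5, c@B3, e@B3}
  B4: | IN={b@B0, b@B5, c@B3, e@B3} | OUT={b@B0, b@B5, c@B4, e@B4}
  B5: | IN={b@B0, b@B5, c@B4, e@B4} | OUT={b@B5, c@B4, e@B4}
  B6: | IN={b@B0, b@B5, c@B4, e@B4} | OUT={a@B6, b@B0, b@B5, c@B4, e@B4}

Merge at B5: IN[B5] = OUT[B4] = {b@B0, b@B5, c@B4, e@B4}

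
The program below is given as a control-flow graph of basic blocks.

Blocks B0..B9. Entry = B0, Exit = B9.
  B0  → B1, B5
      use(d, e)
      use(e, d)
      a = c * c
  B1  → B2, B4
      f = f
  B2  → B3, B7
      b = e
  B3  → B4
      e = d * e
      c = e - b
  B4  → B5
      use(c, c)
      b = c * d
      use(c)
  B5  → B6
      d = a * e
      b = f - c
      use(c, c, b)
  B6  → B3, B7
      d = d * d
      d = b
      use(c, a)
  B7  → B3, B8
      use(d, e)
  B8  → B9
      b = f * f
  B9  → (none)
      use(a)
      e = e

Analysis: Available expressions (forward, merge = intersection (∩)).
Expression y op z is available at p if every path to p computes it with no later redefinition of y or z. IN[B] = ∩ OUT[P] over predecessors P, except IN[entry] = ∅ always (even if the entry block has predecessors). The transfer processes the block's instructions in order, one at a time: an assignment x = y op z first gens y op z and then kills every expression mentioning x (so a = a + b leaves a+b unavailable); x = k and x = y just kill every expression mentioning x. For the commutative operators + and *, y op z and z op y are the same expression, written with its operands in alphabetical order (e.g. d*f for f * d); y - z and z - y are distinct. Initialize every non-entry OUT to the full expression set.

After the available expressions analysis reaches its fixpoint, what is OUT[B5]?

Answer: {a*e, f-c}

Working:
Fixpoint table:
  B0:  IN={}  OUT={c*c}
  B1:  IN={c*c}  OUT={c*c}
  B2:  IN={c*c}  OUT={c*c}
  B3:  IN={}  OUT={e-b}
  B4:  IN={}  OUT={c*d}
  B5:  IN={}  OUT={a*e, f-c}
  B6:  IN={a*e, f-c}  OUT={a*e, f-c}
  B7:  IN={}  OUT={}
  B8:  IN={}  OUT={f*f}
  B9:  IN={f*f}  OUT={f*f}

Merge at B5: IN[B5] = OUT[B0] ∩ OUT[B4] = {}
Applying B5's transfer function to that IN value gives OUT[B5] (row B5 above).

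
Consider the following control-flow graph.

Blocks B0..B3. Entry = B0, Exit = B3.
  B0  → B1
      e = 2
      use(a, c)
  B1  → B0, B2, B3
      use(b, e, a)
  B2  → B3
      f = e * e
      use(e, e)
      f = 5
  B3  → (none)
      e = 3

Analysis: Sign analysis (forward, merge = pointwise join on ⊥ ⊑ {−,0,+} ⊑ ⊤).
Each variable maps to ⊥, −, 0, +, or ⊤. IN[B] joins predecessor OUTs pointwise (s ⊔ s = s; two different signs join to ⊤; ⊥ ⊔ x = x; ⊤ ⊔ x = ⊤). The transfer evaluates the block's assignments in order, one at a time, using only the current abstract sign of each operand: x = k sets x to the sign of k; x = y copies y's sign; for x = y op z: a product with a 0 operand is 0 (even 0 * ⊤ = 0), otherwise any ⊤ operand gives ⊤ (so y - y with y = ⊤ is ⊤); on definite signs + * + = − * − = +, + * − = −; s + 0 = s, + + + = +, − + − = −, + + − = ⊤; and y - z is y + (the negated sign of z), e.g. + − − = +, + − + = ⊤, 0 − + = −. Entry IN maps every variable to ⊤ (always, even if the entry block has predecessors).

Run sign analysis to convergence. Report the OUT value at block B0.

Fixpoint table:
  B0:   IN=(all ⊤)   OUT={e:+; rest ⊤}
  B1:   IN={e:+; rest ⊤}   OUT={e:+; rest ⊤}
  B2:   IN={e:+; rest ⊤}   OUT={e:+, f:+; rest ⊤}
  B3:   IN={e:+; rest ⊤}   OUT={e:+; rest ⊤}

Merge at B0 (entry node, so the boundary value (all ⊤) is joined with the incoming edge(s)): IN[B0] = (all ⊤) ⊔ OUT[B1] = {a: ⊤, b: ⊤, c: ⊤, d: ⊤, e: ⊤, f: ⊤}
Applying B0's transfer function to that IN value gives OUT[B0] (row B0 above).

Answer: {a: ⊤, b: ⊤, c: ⊤, d: ⊤, e: +, f: ⊤}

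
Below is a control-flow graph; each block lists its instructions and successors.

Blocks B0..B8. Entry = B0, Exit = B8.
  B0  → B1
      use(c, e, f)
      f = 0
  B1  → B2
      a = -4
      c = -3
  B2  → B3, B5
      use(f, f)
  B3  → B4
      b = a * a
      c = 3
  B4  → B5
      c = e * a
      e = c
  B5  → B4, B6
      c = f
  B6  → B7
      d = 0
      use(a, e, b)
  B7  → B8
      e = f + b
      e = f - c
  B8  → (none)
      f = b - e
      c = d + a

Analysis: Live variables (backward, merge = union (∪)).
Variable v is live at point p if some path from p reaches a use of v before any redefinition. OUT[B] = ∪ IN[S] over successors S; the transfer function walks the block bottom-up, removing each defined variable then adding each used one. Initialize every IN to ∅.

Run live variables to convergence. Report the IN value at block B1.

Answer: {b, e, f}

Trace:
Per-block solution:
  B0:   IN={b, c, e, f}   OUT={b, e, f}
  B1:   IN={b, e, f}   OUT={a, b, e, f}
  B2:   IN={a, b, e, f}   OUT={a, b, e, f}
  B3:   IN={a, e, f}   OUT={a, b, e, f}
  B4:   IN={a, b, e, f}   OUT={a, b, e, f}
  B5:   IN={a, b, e, f}   OUT={a, b, c, e, f}
  B6:   IN={a, b, c, e, f}   OUT={a, b, c, d, f}
  B7:   IN={a, b, c, d, f}   OUT={a, b, d, e}
  B8:   IN={a, b, d, e}   OUT={}

Merge at B1: OUT[B1] = IN[B2] = {a, b, e, f}
Applying B1's transfer function to that OUT value gives IN[B1] (row B1 above).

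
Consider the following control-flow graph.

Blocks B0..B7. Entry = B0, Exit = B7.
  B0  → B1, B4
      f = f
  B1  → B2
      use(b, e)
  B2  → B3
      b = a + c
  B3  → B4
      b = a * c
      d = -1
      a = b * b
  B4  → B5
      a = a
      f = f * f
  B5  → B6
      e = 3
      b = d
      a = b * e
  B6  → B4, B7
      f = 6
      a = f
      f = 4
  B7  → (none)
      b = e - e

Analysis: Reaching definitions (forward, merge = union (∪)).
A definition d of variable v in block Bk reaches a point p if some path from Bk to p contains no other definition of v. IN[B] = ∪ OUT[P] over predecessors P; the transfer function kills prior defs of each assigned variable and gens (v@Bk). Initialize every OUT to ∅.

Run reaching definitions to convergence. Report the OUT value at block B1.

Answer: {f@B0}

Derivation:
Fixpoint table:
  B0: | IN={} | OUT={f@B0}
  B1: | IN={f@B0} | OUT={f@B0}
  B2: | IN={f@B0} | OUT={b@B2, f@B0}
  B3: | IN={b@B2, f@B0} | OUT={a@B3, b@B3, d@B3, f@B0}
  B4: | IN={a@B3, a@B6, b@B3, b@B5, d@B3, e@B5, f@B0, f@B6} | OUT={a@B4, b@B3, b@B5, d@B3, e@B5, f@B4}
  B5: | IN={a@B4, b@B3, b@B5, d@B3, e@B5, f@B4} | OUT={a@B5, b@B5, d@B3, e@B5, f@B4}
  B6: | IN={a@B5, b@B5, d@B3, e@B5, f@B4} | OUT={a@B6, b@B5, d@B3, e@B5, f@B6}
  B7: | IN={a@B6, b@B5, d@B3, e@B5, f@B6} | OUT={a@B6, b@B7, d@B3, e@B5, f@B6}

Merge at B1: IN[B1] = OUT[B0] = {f@B0}
Applying B1's transfer function to that IN value gives OUT[B1] (row B1 above).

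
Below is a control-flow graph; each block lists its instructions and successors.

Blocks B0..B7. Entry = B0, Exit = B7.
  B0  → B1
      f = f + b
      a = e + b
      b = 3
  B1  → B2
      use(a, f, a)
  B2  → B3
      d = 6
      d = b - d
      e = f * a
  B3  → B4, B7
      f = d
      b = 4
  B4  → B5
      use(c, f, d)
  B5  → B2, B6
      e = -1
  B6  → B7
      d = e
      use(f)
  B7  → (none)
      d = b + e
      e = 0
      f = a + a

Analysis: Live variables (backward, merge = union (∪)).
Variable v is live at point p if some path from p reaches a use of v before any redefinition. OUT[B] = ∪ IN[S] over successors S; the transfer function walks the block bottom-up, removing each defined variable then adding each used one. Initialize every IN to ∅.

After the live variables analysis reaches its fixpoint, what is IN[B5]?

Answer: {a, b, c, f}

Trace:
Per-block solution:
  B0:   IN={b, c, e, f}   OUT={a, b, c, f}
  B1:   IN={a, b, c, f}   OUT={a, b, c, f}
  B2:   IN={a, b, c, f}   OUT={a, c, d, e}
  B3:   IN={a, c, d, e}   OUT={a, b, c, d, e, f}
  B4:   IN={a, b, c, d, f}   OUT={a, b, c, f}
  B5:   IN={a, b, c, f}   OUT={a, b, c, e, f}
  B6:   IN={a, b, e, f}   OUT={a, b, e}
  B7:   IN={a, b, e}   OUT={}

Merge at B5: OUT[B5] = IN[B2] ⊔ IN[B6] = {a, b, c, e, f}
Applying B5's transfer function to that OUT value gives IN[B5] (row B5 above).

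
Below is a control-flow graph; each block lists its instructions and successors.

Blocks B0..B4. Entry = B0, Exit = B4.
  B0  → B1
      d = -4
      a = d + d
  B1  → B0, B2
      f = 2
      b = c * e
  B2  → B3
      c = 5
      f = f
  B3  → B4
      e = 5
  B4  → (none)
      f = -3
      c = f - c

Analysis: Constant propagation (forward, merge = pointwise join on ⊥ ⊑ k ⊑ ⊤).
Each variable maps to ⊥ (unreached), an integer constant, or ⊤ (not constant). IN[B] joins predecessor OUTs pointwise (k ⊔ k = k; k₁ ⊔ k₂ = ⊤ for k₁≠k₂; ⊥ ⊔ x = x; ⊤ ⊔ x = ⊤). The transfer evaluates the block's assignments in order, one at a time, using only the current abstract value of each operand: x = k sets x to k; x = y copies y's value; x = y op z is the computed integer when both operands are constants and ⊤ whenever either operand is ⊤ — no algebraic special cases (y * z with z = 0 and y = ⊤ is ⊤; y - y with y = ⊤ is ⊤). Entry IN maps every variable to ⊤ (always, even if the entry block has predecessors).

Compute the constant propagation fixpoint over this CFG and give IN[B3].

Answer: {a: -8, b: ⊤, c: 5, d: -4, e: ⊤, f: 2}

Working:
Converged values:
  B0:   IN=(all ⊤)   OUT={a:-8, d:-4; rest ⊤}
  B1:   IN={a:-8, d:-4; rest ⊤}   OUT={a:-8, d:-4, f:2; rest ⊤}
  B2:   IN={a:-8, d:-4, f:2; rest ⊤}   OUT={a:-8, c:5, d:-4, f:2; rest ⊤}
  B3:   IN={a:-8, c:5, d:-4, f:2; rest ⊤}   OUT={a:-8, c:5, d:-4, e:5, f:2; rest ⊤}
  B4:   IN={a:-8, c:5, d:-4, e:5, f:2; rest ⊤}   OUT={a:-8, c:-8, d:-4, e:5, f:-3; rest ⊤}

Merge at B3: IN[B3] = OUT[B2] = {a: -8, b: ⊤, c: 5, d: -4, e: ⊤, f: 2}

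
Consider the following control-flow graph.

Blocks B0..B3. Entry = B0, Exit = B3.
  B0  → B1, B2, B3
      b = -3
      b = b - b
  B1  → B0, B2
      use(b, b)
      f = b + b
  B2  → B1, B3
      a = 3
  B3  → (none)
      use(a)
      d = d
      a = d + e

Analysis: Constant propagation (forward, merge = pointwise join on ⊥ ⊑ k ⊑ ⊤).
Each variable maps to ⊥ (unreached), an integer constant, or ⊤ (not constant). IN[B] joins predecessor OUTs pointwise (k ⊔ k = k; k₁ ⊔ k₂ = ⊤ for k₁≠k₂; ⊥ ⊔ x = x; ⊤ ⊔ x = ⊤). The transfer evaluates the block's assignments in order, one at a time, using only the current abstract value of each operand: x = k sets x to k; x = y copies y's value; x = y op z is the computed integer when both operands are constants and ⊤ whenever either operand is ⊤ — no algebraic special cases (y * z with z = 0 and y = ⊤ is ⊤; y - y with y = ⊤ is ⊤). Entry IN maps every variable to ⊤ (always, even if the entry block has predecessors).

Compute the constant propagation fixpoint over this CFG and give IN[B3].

Answer: {a: ⊤, b: 0, c: ⊤, d: ⊤, e: ⊤, f: ⊤}

Trace:
Converged values:
  B0:  IN=(all ⊤)  OUT={b:0; rest ⊤}
  B1:  IN={b:0; rest ⊤}  OUT={b:0, f:0; rest ⊤}
  B2:  IN={b:0; rest ⊤}  OUT={a:3, b:0; rest ⊤}
  B3:  IN={b:0; rest ⊤}  OUT={b:0; rest ⊤}

Merge at B3: IN[B3] = OUT[B0] ⊔ OUT[B2] = {a: ⊤, b: 0, c: ⊤, d: ⊤, e: ⊤, f: ⊤}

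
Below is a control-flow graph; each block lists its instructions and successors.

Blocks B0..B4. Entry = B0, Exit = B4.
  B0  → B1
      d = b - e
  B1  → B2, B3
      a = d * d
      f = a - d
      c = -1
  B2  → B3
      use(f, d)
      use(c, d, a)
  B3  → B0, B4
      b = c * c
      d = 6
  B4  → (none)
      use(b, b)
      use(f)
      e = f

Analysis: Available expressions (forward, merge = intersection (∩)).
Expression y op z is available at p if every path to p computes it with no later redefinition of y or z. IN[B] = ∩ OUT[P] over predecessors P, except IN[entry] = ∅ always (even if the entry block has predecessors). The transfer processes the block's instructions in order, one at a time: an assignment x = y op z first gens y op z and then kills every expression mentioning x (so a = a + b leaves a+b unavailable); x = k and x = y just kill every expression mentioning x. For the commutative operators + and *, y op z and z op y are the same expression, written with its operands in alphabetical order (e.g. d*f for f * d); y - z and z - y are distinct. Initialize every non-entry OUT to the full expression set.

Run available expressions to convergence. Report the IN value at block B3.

Answer: {a-d, b-e, d*d}

Derivation:
Fixpoint table:
  B0:   IN={}   OUT={b-e}
  B1:   IN={b-e}   OUT={a-d, b-e, d*d}
  B2:   IN={a-d, b-e, d*d}   OUT={a-d, b-e, d*d}
  B3:   IN={a-d, b-e, d*d}   OUT={c*c}
  B4:   IN={c*c}   OUT={c*c}

Merge at B3: IN[B3] = OUT[B1] ∩ OUT[B2] = {a-d, b-e, d*d}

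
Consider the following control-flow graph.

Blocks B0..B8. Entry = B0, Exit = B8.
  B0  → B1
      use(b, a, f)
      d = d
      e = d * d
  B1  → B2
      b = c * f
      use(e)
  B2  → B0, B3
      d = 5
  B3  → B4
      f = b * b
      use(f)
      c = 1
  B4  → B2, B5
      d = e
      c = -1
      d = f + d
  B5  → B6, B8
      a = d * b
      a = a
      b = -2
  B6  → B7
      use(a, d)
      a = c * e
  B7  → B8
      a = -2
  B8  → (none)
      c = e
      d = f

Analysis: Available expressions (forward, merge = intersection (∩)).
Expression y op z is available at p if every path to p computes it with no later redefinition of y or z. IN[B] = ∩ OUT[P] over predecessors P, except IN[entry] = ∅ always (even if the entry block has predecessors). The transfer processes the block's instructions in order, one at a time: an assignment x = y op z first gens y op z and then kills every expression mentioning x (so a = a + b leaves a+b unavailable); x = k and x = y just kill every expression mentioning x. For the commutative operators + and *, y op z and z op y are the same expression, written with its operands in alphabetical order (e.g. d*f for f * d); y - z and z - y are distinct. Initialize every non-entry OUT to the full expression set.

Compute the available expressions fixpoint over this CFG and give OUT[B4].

Converged values:
  B0:   IN={}   OUT={d*d}
  B1:   IN={d*d}   OUT={c*f, d*d}
  B2:   IN={}   OUT={}
  B3:   IN={}   OUT={b*b}
  B4:   IN={b*b}   OUT={b*b}
  B5:   IN={b*b}   OUT={}
  B6:   IN={}   OUT={c*e}
  B7:   IN={c*e}   OUT={c*e}
  B8:   IN={}   OUT={}

Merge at B4: IN[B4] = OUT[B3] = {b*b}
Applying B4's transfer function to that IN value gives OUT[B4] (row B4 above).

Answer: {b*b}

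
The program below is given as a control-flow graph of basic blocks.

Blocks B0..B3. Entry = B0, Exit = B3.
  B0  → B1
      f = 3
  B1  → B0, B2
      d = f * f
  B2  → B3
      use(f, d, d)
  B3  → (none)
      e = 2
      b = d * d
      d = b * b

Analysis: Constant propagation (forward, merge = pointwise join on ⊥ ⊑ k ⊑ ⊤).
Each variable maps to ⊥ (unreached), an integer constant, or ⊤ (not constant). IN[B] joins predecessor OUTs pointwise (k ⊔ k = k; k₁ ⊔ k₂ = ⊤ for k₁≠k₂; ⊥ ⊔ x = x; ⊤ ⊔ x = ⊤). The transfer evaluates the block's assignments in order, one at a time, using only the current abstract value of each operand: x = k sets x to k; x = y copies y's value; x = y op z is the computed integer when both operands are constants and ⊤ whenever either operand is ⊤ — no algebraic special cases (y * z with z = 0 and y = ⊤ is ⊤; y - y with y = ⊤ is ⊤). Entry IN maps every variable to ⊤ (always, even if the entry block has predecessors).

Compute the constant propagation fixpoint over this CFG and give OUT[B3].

Per-block solution:
  B0:  IN=(all ⊤)  OUT={f:3; rest ⊤}
  B1:  IN={f:3; rest ⊤}  OUT={d:9, f:3; rest ⊤}
  B2:  IN={d:9, f:3; rest ⊤}  OUT={d:9, f:3; rest ⊤}
  B3:  IN={d:9, f:3; rest ⊤}  OUT={b:81, d:6561, e:2, f:3; rest ⊤}

Merge at B3: IN[B3] = OUT[B2] = {a: ⊤, b: ⊤, c: ⊤, d: 9, e: ⊤, f: 3}
Applying B3's transfer function to that IN value gives OUT[B3] (row B3 above).

Answer: {a: ⊤, b: 81, c: ⊤, d: 6561, e: 2, f: 3}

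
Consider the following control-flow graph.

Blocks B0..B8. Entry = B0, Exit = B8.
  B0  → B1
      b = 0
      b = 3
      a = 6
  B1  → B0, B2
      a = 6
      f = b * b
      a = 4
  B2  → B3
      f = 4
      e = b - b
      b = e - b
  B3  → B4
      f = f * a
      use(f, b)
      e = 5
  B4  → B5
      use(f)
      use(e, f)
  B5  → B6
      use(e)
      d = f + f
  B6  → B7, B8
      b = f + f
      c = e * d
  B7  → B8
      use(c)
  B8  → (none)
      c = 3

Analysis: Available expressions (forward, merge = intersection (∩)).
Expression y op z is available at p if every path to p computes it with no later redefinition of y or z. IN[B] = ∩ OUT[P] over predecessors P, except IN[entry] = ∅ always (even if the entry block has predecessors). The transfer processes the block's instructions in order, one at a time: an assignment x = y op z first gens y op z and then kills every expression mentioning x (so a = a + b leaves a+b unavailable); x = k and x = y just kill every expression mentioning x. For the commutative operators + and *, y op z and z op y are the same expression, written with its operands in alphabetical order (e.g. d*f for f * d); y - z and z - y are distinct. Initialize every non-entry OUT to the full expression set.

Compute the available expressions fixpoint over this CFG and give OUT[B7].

Answer: {d*e, f+f}

Trace:
Converged values:
  B0:  IN={}  OUT={}
  B1:  IN={}  OUT={b*b}
  B2:  IN={b*b}  OUT={}
  B3:  IN={}  OUT={}
  B4:  IN={}  OUT={}
  B5:  IN={}  OUT={f+f}
  B6:  IN={f+f}  OUT={d*e, f+f}
  B7:  IN={d*e, f+f}  OUT={d*e, f+f}
  B8:  IN={d*e, f+f}  OUT={d*e, f+f}

Merge at B7: IN[B7] = OUT[B6] = {d*e, f+f}
Applying B7's transfer function to that IN value gives OUT[B7] (row B7 above).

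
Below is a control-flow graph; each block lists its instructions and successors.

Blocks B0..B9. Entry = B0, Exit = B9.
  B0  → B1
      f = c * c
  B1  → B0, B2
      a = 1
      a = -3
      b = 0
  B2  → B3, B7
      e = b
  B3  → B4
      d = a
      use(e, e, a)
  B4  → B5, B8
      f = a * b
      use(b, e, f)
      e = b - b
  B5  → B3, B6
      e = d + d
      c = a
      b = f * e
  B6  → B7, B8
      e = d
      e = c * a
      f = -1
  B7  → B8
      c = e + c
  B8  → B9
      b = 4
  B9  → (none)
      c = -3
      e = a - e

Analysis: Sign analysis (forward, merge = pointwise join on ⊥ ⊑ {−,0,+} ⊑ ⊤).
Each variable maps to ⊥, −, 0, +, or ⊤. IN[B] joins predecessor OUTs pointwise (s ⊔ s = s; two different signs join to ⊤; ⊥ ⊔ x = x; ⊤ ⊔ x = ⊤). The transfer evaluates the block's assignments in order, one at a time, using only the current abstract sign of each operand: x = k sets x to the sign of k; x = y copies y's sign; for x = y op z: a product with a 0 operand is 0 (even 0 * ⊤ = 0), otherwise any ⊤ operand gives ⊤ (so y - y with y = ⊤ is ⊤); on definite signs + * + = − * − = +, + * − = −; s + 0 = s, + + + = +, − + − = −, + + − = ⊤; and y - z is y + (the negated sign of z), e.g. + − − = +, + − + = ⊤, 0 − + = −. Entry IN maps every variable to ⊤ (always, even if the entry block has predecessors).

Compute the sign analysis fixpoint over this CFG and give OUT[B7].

Answer: {a: -, b: 0, c: ⊤, d: ⊤, e: ⊤, f: ⊤}

Trace:
Fixpoint table:
  B0:  IN=(all ⊤)  OUT=(all ⊤)
  B1:  IN=(all ⊤)  OUT={a:-, b:0; rest ⊤}
  B2:  IN={a:-, b:0; rest ⊤}  OUT={a:-, b:0, e:0; rest ⊤}
  B3:  IN={a:-, b:0; rest ⊤}  OUT={a:-, b:0, d:-; rest ⊤}
  B4:  IN={a:-, b:0, d:-; rest ⊤}  OUT={a:-, b:0, d:-, e:0, f:0; rest ⊤}
  B5:  IN={a:-, b:0, d:-, e:0, f:0; rest ⊤}  OUT={a:-, b:0, c:-, d:-, e:-, f:0; rest ⊤}
  B6:  IN={a:-, b:0, c:-, d:-, e:-, f:0; rest ⊤}  OUT={a:-, b:0, c:-, d:-, e:+, f:-; rest ⊤}
  B7:  IN={a:-, b:0; rest ⊤}  OUT={a:-, b:0; rest ⊤}
  B8:  IN={a:-, b:0; rest ⊤}  OUT={a:-, b:+; rest ⊤}
  B9:  IN={a:-, b:+; rest ⊤}  OUT={a:-, b:+, c:-; rest ⊤}

Merge at B7: IN[B7] = OUT[B2] ⊔ OUT[B6] = {a: -, b: 0, c: ⊤, d: ⊤, e: ⊤, f: ⊤}
Applying B7's transfer function to that IN value gives OUT[B7] (row B7 above).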